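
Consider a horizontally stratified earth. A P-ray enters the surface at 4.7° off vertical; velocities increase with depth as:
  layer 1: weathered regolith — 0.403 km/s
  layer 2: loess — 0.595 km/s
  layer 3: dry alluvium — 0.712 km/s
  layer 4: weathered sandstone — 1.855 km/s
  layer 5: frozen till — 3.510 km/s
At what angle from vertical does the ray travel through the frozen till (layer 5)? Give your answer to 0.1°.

Ray parameter p = sin 4.7° / 0.403 = 2.0332e-01 s/km.
sin θ_5 = p·V_5 = 2.0332e-01 × 3.510 = 0.7137.
θ_5 = arcsin 0.7137 = 45.53°.

45.5°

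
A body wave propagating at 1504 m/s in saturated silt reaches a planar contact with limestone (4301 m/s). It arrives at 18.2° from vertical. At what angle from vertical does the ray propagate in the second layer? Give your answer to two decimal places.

63.28°

Snell's law: sin θ₂ = (V₂/V₁)·sin θ₁ = (4301/1504)·sin 18.2° = 0.8932.
θ₂ = sin⁻¹(0.8932) = 63.28° (from vertical).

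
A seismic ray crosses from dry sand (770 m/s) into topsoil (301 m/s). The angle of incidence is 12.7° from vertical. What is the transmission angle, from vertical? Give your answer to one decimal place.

sin θ₁/V₁ = sin θ₂/V₂ ⇒ sin θ₂ = 301·sin 12.7°/770 = 301·0.2198/770 = 0.0859.
θ₂ = arcsin 0.0859 = 4.93° from the normal.

4.9°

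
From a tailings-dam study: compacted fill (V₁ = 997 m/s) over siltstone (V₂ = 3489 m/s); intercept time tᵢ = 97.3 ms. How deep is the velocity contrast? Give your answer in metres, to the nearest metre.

51 m

h = tᵢ·V₁·V₂ / (2·√(V₂²−V₁²)).
√(V₂²−V₁²) = √(3489² − 997²) = 3343.5 m/s.
h = 0.0973 s × 997 × 3489 / (2 × 3343.5) = 50.61 m.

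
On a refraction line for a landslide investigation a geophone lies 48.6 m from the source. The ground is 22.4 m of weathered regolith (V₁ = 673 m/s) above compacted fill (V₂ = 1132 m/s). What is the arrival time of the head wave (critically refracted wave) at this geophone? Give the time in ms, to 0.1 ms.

t = x/V₂ + 2h·√(V₂²−V₁²)/(V₁V₂).
√(V₂²−V₁²) = √(1132²−673²) = 910.2 m/s; delay term = 2·22.4·910.2/(673·1132) = 0.05353 s.
t = 48.6/1132 + 0.05353 = 0.09646 s.

96.5 ms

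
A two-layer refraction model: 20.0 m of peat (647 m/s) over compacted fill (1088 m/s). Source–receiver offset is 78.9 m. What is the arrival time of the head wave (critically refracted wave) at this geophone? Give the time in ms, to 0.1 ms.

122.2 ms

θ_c = arcsin(V₁/V₂) = arcsin(647/1088) = 36.49°, cos θ_c = 0.8040.
Intercept time tᵢ = 2h cos θ_c / V₁ = 2·20.0·0.8040/647 = 0.04970 s.
t = x/V₂ + tᵢ = 78.9/1088 + 0.04970 = 0.12222 s.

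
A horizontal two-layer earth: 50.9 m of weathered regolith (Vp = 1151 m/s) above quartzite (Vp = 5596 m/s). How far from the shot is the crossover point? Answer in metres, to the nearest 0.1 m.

125.4 m

x_cross = 2h·√((V₂+V₁)/(V₂−V₁)).
(V₂+V₁)/(V₂−V₁) = (5596+1151)/(5596−1151) = 1.5179; √ = 1.2320.
x_cross = 2·50.9·1.2320 = 125.42 m.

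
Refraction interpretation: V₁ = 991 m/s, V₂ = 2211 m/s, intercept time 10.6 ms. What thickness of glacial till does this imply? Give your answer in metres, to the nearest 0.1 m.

5.9 m

θ_c = arcsin(991/2211) = 26.63°; cos θ_c = 0.8939.
tᵢ = 2h cos θ_c/V₁ ⇒ h = tᵢ·V₁/(2 cos θ_c) = 0.0106·991/(2·0.8939) = 5.88 m.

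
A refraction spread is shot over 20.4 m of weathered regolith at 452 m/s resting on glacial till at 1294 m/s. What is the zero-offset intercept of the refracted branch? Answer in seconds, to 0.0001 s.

0.0846 s

tᵢ = 2h·√(V₂²−V₁²)/(V₁V₂).
√(V₂²−V₁²) = √(1294²−452²) = 1212.5 m/s.
tᵢ = 2·20.4·1212.5/(452·1294) = 0.08458 s.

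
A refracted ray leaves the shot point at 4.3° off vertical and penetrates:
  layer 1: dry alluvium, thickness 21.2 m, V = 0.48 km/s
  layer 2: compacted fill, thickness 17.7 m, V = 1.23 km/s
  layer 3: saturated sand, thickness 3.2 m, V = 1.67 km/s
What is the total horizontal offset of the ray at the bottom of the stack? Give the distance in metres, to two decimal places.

5.92 m

Ray parameter p = sin 4.3° / 0.48 km/s = 1.5621e-01 s/km.
Layer 1: θ = 4.30°; offset = 21.2·tan 4.30° = 1.5940 m.
Layer 2: sin θ = p·1.23 = 0.1921 → θ = 11.08°; offset = 17.7·tan 11.08° = 3.4653 m.
Layer 3: sin θ = p·1.67 = 0.2609 → θ = 15.12°; offset = 3.2·tan 15.12° = 0.8647 m.
Σ offsets = 5.9241 m.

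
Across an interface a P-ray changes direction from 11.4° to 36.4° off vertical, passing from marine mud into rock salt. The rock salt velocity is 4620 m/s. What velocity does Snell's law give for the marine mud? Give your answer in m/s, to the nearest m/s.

sin 11.4° = 0.1977; sin 36.4° = 0.5934.
V₁ = V₂·(sin θ₁/sin θ₂) = 4620·(0.1977/0.5934) = 1538.84 m/s.

1539 m/s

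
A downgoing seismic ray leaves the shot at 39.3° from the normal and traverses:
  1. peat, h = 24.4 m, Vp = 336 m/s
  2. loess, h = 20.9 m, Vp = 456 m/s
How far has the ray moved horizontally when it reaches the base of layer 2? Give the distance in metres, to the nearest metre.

Ray parameter p = sin 39.3° / 336 m/s = 1.8851e-03 s/m.
Layer 1: θ = 39.30°; offset = 24.4·tan 39.30° = 19.971 m.
Layer 2: sin θ = p·456 = 0.8596 → θ = 59.27°; offset = 20.9·tan 59.27° = 35.158 m.
Total horizontal offset = 55.129 m.

55 m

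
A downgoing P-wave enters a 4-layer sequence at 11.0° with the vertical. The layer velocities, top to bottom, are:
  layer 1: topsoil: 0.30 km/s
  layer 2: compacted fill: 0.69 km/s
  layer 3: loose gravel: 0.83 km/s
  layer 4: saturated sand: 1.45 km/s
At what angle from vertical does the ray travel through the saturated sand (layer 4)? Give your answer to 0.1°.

Snell's law across each interface conserves sin θ / V, so sin θ_4 = V_4·sin θ₁/V₁.
sin θ_4 = 1.45 × sin 11.0° / 0.30 = 0.9222.
θ_4 = arcsin 0.9222 = 67.26°.

67.3°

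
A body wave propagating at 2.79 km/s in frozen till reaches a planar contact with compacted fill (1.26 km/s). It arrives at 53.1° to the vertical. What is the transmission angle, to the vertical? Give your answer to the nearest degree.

sin θ₁/V₁ = sin θ₂/V₂ ⇒ sin θ₂ = 1.26·sin 53.1°/2.79 = 1.26·0.7997/2.79 = 0.3611.
θ₂ = arcsin 0.3611 = 21.17° from the normal.

21°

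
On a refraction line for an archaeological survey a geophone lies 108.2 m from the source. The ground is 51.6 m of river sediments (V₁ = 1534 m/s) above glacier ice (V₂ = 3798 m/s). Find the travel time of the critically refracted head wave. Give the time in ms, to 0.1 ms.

θ_c = arcsin(V₁/V₂) = arcsin(1534/3798) = 23.82°, cos θ_c = 0.9148.
Intercept time tᵢ = 2h cos θ_c / V₁ = 2·51.6·0.9148/1534 = 0.06154 s.
t = x/V₂ + tᵢ = 108.2/3798 + 0.06154 = 0.09003 s.

90.0 ms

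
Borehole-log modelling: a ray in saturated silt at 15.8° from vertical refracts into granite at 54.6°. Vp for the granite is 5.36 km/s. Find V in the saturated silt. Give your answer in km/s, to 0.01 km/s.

Snell's law: sin 15.8°/V₁ = sin 54.6°/V₂.
V₁ = V₂·sin 15.8°/sin 54.6° = 5.36 × 0.3340 = 1.79 km/s.

1.79 km/s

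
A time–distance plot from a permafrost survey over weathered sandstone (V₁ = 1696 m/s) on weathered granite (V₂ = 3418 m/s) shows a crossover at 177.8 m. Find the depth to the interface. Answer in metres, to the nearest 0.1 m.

51.6 m

h = (x_cross/2)·√((V₂−V₁)/(V₂+V₁)).
(V₂−V₁)/(V₂+V₁) = (3418−1696)/(3418+1696) = 0.3367; √ = 0.5803.
h = (177.8/2)·0.5803 = 51.59 m.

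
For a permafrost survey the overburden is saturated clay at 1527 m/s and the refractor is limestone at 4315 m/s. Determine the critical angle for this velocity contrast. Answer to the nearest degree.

At critical incidence the refracted ray runs along the interface (θ₂ = 90°), so sin θ_c = V₁/V₂.
θ_c = arcsin(1527/4315) = arcsin 0.3539 = 20.72°.

21°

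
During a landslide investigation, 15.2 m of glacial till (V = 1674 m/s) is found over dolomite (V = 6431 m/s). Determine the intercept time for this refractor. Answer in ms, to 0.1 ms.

tᵢ = 2h·√(V₂²−V₁²)/(V₁V₂).
√(V₂²−V₁²) = √(6431²−1674²) = 6209.3 m/s.
tᵢ = 2·15.2·6209.3/(1674·6431) = 0.01753 s.

17.5 ms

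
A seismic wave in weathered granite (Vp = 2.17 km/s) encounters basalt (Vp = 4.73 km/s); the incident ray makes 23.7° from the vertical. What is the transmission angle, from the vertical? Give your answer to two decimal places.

Snell's law: sin θ₂ = (V₂/V₁)·sin θ₁ = (4.73/2.17)·sin 23.7° = 0.8761.
θ₂ = sin⁻¹(0.8761) = 61.18° (from vertical).

61.18°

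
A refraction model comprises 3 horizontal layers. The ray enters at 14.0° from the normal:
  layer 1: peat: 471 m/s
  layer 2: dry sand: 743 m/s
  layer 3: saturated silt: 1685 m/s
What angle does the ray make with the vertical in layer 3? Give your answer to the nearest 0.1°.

Ray parameter p = sin 14.0° / 471 = 5.1363e-04 s/m.
sin θ_3 = p·V_3 = 5.1363e-04 × 1685 = 0.8655.
θ_3 = arcsin 0.8655 = 59.94°.

59.9°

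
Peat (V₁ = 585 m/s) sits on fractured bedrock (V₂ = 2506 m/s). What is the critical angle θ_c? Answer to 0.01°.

13.50°

Critical incidence: sin θ_c = V₁/V₂ = 585/2506 = 0.2334.
θ_c = arcsin 0.2334 = 13.50°.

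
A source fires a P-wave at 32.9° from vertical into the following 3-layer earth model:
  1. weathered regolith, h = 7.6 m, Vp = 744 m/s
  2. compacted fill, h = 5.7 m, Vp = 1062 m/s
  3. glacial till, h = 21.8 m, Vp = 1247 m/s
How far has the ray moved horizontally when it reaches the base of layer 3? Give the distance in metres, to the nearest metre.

p = sin θ₁/V₁ = sin 32.9°/744 = 7.3007e-04 s/m is conserved through the stack.
Layer 1: θ = 32.90°; offset = 7.6·tan 32.90° = 4.917 m.
Layer 2: sin θ = p·1062 = 0.7753 → θ = 50.84°; offset = 5.7·tan 50.84° = 6.998 m.
Layer 3: sin θ = p·1247 = 0.9104 → θ = 65.56°; offset = 21.8·tan 65.56° = 47.971 m.
Σ offsets = 59.885 m.

60 m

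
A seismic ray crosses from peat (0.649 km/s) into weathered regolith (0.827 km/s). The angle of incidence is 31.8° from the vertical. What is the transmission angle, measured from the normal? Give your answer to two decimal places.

sin θ₁/V₁ = sin θ₂/V₂ ⇒ sin θ₂ = 0.827·sin 31.8°/0.649 = 0.827·0.5270/0.649 = 0.6715.
θ₂ = arcsin 0.6715 = 42.18° from the normal.

42.18°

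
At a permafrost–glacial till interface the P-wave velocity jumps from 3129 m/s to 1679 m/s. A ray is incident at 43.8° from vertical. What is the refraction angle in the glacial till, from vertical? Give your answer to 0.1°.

Snell's law: sin θ₂ = (V₂/V₁)·sin θ₁ = (1679/3129)·sin 43.8° = 0.3714.
θ₂ = sin⁻¹(0.3714) = 21.80° (from vertical).

21.8°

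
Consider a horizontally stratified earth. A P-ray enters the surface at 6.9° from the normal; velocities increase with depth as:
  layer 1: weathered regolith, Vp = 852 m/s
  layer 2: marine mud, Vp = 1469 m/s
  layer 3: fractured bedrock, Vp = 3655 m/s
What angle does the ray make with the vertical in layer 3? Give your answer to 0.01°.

31.02°

Ray parameter p = sin 6.9° / 852 = 1.4101e-04 s/m.
sin θ_3 = p·V_3 = 1.4101e-04 × 3655 = 0.5154.
θ_3 = 31.02° from the vertical.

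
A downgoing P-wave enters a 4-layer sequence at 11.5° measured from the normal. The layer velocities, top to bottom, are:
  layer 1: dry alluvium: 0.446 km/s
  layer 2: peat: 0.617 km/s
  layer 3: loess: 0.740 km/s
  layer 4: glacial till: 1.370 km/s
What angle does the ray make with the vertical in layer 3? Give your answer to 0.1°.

19.3°

Ray parameter p = sin 11.5° / 0.446 = 4.4701e-01 s/km.
sin θ_3 = p·V_3 = 4.4701e-01 × 0.740 = 0.3308.
θ_3 = 19.32° from the vertical.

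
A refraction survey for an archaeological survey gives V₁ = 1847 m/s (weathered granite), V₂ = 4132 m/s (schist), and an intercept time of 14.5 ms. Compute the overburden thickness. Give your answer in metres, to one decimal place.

h = tᵢ·V₁·V₂ / (2·√(V₂²−V₁²)).
√(V₂²−V₁²) = √(4132² − 1847²) = 3696.2 m/s.
h = 0.0145 s × 1847 × 4132 / (2 × 3696.2) = 14.97 m.

15.0 m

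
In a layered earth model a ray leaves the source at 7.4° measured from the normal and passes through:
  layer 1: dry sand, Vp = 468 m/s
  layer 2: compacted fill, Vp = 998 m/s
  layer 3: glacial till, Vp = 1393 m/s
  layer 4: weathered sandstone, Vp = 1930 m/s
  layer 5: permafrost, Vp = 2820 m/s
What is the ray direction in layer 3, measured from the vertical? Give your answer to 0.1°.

Snell's law across each interface conserves sin θ / V, so sin θ_3 = V_3·sin θ₁/V₁.
sin θ_3 = 1393 × sin 7.4° / 468 = 0.3834.
θ_3 = arcsin 0.3834 = 22.54°.

22.5°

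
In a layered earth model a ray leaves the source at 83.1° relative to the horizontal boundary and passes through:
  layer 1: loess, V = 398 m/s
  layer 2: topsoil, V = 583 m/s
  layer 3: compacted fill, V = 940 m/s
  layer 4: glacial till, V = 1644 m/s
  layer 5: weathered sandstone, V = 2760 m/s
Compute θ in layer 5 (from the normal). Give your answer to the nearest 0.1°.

From the normal: θ₁ = 90° − 83.1° = 6.9°.
Ray parameter p = sin 6.9° / 398 = 3.0185e-04 s/m.
sin θ_5 = p·V_5 = 3.0185e-04 × 2760 = 0.8331.
θ_5 = 56.42° from the vertical.

56.4°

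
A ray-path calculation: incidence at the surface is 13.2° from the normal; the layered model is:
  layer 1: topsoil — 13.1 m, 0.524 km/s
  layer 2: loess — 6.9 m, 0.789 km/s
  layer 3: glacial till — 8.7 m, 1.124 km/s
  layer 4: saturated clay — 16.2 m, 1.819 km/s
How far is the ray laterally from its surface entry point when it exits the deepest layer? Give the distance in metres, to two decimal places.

p = sin θ₁/V₁ = sin 13.2°/0.524 = 4.3578e-01 s/km is conserved through the stack.
Layer 1: θ = 13.20°; offset = 13.1·tan 13.20° = 3.0726 m.
Layer 2: sin θ = p·0.789 = 0.3438 → θ = 20.11°; offset = 6.9·tan 20.11° = 2.5265 m.
Layer 3: sin θ = p·1.124 = 0.4898 → θ = 29.33°; offset = 8.7·tan 29.33° = 4.8880 m.
Layer 4: sin θ = p·1.819 = 0.7927 → θ = 52.44°; offset = 16.2·tan 52.44° = 21.0648 m.
Summing the layer offsets gives 31.5519 m.

31.55 m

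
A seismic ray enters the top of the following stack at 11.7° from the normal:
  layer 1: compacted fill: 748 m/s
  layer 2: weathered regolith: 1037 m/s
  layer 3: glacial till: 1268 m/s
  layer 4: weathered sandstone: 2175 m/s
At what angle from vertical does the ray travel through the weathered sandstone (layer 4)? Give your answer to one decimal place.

Snell's law across each interface conserves sin θ / V, so sin θ_4 = V_4·sin θ₁/V₁.
sin θ_4 = 2175 × sin 11.7° / 748 = 0.5897.
θ_4 = 36.13° from the vertical.

36.1°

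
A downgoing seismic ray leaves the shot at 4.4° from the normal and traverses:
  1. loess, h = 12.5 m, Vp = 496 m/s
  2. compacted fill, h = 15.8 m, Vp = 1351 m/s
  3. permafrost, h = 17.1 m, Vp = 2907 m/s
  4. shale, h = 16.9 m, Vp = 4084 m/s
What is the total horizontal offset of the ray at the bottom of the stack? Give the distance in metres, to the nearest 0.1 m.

p = sin θ₁/V₁ = sin 4.4°/496 = 1.5468e-04 s/m is conserved through the stack.
Layer 1: θ = 4.40°; offset = 12.5·tan 4.40° = 0.962 m.
Layer 2: sin θ = p·1351 = 0.2090 → θ = 12.06°; offset = 15.8·tan 12.06° = 3.376 m.
Layer 3: sin θ = p·2907 = 0.4496 → θ = 26.72°; offset = 17.1·tan 26.72° = 8.608 m.
Layer 4: sin θ = p·4084 = 0.6317 → θ = 39.18°; offset = 16.9·tan 39.18° = 13.771 m.
Total horizontal offset = 26.717 m.

26.7 m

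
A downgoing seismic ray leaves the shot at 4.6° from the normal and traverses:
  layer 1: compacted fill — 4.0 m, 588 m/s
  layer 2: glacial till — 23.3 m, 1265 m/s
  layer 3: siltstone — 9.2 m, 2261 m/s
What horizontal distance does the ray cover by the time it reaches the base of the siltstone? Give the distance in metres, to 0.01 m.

Ray parameter p = sin 4.6° / 588 m/s = 1.3639e-04 s/m.
Layer 1: θ = 4.60°; offset = 4.0·tan 4.60° = 0.3218 m.
Layer 2: sin θ = p·1265 = 0.1725 → θ = 9.94°; offset = 23.3·tan 9.94° = 4.0813 m.
Layer 3: sin θ = p·2261 = 0.3084 → θ = 17.96°; offset = 9.2·tan 17.96° = 2.9825 m.
Summing the layer offsets gives 7.3856 m.

7.39 m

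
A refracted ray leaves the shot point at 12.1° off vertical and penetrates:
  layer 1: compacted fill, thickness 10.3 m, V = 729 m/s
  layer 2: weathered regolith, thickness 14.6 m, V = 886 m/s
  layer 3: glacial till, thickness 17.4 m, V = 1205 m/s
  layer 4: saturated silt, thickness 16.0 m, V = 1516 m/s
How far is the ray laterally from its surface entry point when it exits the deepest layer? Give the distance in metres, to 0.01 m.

Apply Snell's law at each interface; in layer i the horizontal offset is hᵢ·tan θᵢ.
Layer 1: θ = 12.10°; offset = 10.3·tan 12.10° = 2.2081 m.
Layer 2: sin θ = 886·sin 12.1°/729 = 0.2548, θ = 14.76°; offset = 14.6·tan 14.76° = 3.8465 m.
Layer 3: sin θ = 1205·sin 12.1°/729 = 0.3465, θ = 20.27°; offset = 17.4·tan 20.27° = 6.4270 m.
Layer 4: sin θ = 1516·sin 12.1°/729 = 0.4359, θ = 25.84°; offset = 16.0·tan 25.84° = 7.7497 m.
Summing the layer offsets gives 20.2313 m.

20.23 m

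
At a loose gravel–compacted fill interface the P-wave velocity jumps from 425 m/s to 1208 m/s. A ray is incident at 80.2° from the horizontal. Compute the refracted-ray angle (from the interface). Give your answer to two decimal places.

Angle from the normal: 90° − 80.2° = 9.8°.
sin θ₁/V₁ = sin θ₂/V₂ ⇒ sin θ₂ = 1208·sin 9.8°/425 = 1208·0.1702/425 = 0.4838.
θ₂ = sin⁻¹(0.4838) = 28.93° (from vertical).
From the interface: 90° − 28.93° = 61.07°.

61.07°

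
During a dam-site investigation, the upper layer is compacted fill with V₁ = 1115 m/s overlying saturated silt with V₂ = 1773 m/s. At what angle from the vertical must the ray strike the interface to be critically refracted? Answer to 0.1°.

39.0°

Critical incidence: sin θ_c = V₁/V₂ = 1115/1773 = 0.6289.
θ_c = arcsin 0.6289 = 38.97°.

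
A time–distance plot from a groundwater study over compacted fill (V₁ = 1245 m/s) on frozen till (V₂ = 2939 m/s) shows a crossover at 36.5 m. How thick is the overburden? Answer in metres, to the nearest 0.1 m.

h = (x_cross/2)·√((V₂−V₁)/(V₂+V₁)).
(V₂−V₁)/(V₂+V₁) = (2939−1245)/(2939+1245) = 0.4049; √ = 0.6363.
h = (36.5/2)·0.6363 = 11.61 m.

11.6 m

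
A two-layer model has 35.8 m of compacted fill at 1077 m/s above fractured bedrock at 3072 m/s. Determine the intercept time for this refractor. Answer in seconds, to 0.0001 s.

θ_c = arcsin(V₁/V₂) = arcsin(1077/3072) = 20.52°; cos θ_c = 0.9365.
tᵢ = 2h·cos θ_c / V₁ = 2·35.8·0.9365 / 1077 = 0.06226 s.

0.0623 s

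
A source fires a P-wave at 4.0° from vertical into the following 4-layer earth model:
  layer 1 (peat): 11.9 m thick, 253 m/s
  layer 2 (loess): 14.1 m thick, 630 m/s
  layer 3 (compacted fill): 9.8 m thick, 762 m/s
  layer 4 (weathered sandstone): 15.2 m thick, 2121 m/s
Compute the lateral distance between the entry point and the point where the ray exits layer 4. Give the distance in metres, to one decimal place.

Ray parameter p = sin 4.0° / 253 m/s = 2.7572e-04 s/m.
Layer 1: θ = 4.00°; offset = 11.9·tan 4.00° = 0.832 m.
Layer 2: sin θ = p·630 = 0.1737 → θ = 10.00°; offset = 14.1·tan 10.00° = 2.487 m.
Layer 3: sin θ = p·762 = 0.2101 → θ = 12.13°; offset = 9.8·tan 12.13° = 2.106 m.
Layer 4: sin θ = p·2121 = 0.5848 → θ = 35.79°; offset = 15.2·tan 35.79° = 10.958 m.
Summing the layer offsets gives 16.383 m.

16.4 m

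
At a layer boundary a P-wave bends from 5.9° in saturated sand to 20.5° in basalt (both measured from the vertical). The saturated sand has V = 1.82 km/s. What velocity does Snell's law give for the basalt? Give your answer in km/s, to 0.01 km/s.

Snell's law: sin 5.9°/V₁ = sin 20.5°/V₂.
V₂ = V₁·sin 20.5°/sin 5.9° = 1.82 × 3.4069 = 6.20 km/s.

6.20 km/s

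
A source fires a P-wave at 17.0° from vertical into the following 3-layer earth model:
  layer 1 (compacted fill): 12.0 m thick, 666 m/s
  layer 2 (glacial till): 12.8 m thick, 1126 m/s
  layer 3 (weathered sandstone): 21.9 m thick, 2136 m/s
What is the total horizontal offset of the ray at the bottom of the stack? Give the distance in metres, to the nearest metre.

Apply Snell's law at each interface; in layer i the horizontal offset is hᵢ·tan θᵢ.
Layer 1: θ = 17.00°; offset = 12.0·tan 17.00° = 3.669 m.
Layer 2: sin θ = 1126·sin 17.0°/666 = 0.4943, θ = 29.62°; offset = 12.8·tan 29.62° = 7.279 m.
Layer 3: sin θ = 2136·sin 17.0°/666 = 0.9377, θ = 69.67°; offset = 21.9·tan 69.67° = 59.103 m.
Σ offsets = 70.050 m.

70 m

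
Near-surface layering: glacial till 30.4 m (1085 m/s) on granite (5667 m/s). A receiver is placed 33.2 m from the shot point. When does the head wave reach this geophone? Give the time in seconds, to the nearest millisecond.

θ_c = arcsin(V₁/V₂) = arcsin(1085/5667) = 11.04°, cos θ_c = 0.9815.
Intercept time tᵢ = 2h cos θ_c / V₁ = 2·30.4·0.9815/1085 = 0.05500 s.
t = x/V₂ + tᵢ = 33.2/5667 + 0.05500 = 0.06086 s.

0.061 s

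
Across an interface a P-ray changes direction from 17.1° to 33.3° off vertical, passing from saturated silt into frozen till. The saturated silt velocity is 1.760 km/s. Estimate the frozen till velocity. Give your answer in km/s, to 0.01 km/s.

sin 17.1° = 0.2940; sin 33.3° = 0.5490.
V₂ = V₁·(sin θ₂/sin θ₁) = 1.760·(0.5490/0.2940) = 3.29 km/s.

3.29 km/s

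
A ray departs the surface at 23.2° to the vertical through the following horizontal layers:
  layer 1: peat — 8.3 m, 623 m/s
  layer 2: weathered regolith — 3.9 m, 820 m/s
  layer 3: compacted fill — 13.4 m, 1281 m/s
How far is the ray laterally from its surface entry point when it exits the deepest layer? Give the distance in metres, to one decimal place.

Apply Snell's law at each interface; in layer i the horizontal offset is hᵢ·tan θᵢ.
Layer 1: θ = 23.20°; offset = 8.3·tan 23.20° = 3.557 m.
Layer 2: sin θ = 820·sin 23.2°/623 = 0.5185, θ = 31.23°; offset = 3.9·tan 31.23° = 2.365 m.
Layer 3: sin θ = 1281·sin 23.2°/623 = 0.8100, θ = 54.10°; offset = 13.4·tan 54.10° = 18.510 m.
Σ offsets = 24.432 m.

24.4 m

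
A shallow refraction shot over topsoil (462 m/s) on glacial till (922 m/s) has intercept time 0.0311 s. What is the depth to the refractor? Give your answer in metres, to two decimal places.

8.30 m

h = tᵢ·V₁·V₂ / (2·√(V₂²−V₁²)).
√(V₂²−V₁²) = √(922² − 462²) = 797.9 m/s.
h = 0.0311 s × 462 × 922 / (2 × 797.9) = 8.30 m.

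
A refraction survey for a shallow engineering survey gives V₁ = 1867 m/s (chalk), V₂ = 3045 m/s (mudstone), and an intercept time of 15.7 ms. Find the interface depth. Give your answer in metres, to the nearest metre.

19 m

θ_c = arcsin(1867/3045) = 37.82°; cos θ_c = 0.7900.
tᵢ = 2h cos θ_c/V₁ ⇒ h = tᵢ·V₁/(2 cos θ_c) = 0.0157·1867/(2·0.7900) = 18.55 m.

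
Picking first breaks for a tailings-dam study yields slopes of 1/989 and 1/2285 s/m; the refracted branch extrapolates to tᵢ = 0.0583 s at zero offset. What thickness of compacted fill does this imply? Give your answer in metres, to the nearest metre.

h = tᵢ·V₁·V₂ / (2·√(V₂²−V₁²)).
√(V₂²−V₁²) = √(2285² − 989²) = 2059.9 m/s.
h = 0.0583 s × 989 × 2285 / (2 × 2059.9) = 31.98 m.

32 m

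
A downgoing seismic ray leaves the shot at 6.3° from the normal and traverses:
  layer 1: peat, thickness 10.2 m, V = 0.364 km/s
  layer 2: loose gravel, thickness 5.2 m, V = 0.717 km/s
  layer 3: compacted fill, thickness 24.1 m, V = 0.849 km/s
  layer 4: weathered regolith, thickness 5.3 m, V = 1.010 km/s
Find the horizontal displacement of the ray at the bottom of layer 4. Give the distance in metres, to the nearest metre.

p = sin θ₁/V₁ = sin 6.3°/0.364 = 3.0147e-01 s/km is conserved through the stack.
Layer 1: θ = 6.30°; offset = 10.2·tan 6.30° = 1.126 m.
Layer 2: sin θ = p·0.717 = 0.2162 → θ = 12.48°; offset = 5.2·tan 12.48° = 1.151 m.
Layer 3: sin θ = p·0.849 = 0.2559 → θ = 14.83°; offset = 24.1·tan 14.83° = 6.381 m.
Layer 4: sin θ = p·1.010 = 0.3045 → θ = 17.73°; offset = 5.3·tan 17.73° = 1.694 m.
Total horizontal offset = 10.352 m.

10 m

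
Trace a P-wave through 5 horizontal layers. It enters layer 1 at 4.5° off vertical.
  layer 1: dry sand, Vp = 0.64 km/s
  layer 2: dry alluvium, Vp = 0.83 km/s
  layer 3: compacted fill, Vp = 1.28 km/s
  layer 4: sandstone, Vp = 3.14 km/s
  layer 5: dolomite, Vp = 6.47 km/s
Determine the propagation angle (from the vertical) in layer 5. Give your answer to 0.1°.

52.5°

Ray parameter p = sin 4.5° / 0.64 = 1.2259e-01 s/km.
sin θ_5 = p·V_5 = 1.2259e-01 × 6.47 = 0.7932.
θ_5 = arcsin 0.7932 = 52.48°.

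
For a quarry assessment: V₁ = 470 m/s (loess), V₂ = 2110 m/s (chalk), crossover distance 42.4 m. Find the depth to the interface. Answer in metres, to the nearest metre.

17 m

x_cross = 2h·√((V₂+V₁)/(V₂−V₁)) → h = x_cross / (2·√((V₂+V₁)/(V₂−V₁))).
√((V₂+V₁)/(V₂−V₁)) = √((2110+470)/(2110−470)) = 1.2543.
h = 42.4 / (2·1.2543) = 16.90 m.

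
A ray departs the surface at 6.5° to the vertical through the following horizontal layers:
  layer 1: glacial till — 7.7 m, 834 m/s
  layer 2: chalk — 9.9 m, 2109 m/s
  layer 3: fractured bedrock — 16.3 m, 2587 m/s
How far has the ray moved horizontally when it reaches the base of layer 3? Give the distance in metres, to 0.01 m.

9.95 m

Apply Snell's law at each interface; in layer i the horizontal offset is hᵢ·tan θᵢ.
Layer 1: θ = 6.50°; offset = 7.7·tan 6.50° = 0.8773 m.
Layer 2: sin θ = 2109·sin 6.5°/834 = 0.2863, θ = 16.63°; offset = 9.9·tan 16.63° = 2.9578 m.
Layer 3: sin θ = 2587·sin 6.5°/834 = 0.3511, θ = 20.56°; offset = 16.3·tan 20.56° = 6.1130 m.
Total horizontal offset = 9.9481 m.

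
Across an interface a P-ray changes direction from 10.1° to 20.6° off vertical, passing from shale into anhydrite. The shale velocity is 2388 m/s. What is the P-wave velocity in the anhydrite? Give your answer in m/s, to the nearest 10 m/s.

4790 m/s

Snell's law: sin 10.1°/V₁ = sin 20.6°/V₂.
V₂ = V₁·sin 20.6°/sin 10.1° = 2388 × 2.0063 = 4791.09 m/s.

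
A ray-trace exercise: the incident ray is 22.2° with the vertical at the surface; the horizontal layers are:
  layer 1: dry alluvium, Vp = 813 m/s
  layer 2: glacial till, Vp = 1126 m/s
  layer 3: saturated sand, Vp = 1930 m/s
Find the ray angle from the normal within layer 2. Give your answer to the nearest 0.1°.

Snell's law across each interface conserves sin θ / V, so sin θ_2 = V_2·sin θ₁/V₁.
sin θ_2 = 1126 × sin 22.2° / 813 = 0.5233.
θ_2 = arcsin 0.5233 = 31.55°.

31.6°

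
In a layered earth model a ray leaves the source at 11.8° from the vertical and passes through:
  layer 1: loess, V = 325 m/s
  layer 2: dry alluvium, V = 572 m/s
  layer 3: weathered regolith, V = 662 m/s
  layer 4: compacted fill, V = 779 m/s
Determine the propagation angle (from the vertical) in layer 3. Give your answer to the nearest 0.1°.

24.6°

Ray parameter p = sin 11.8° / 325 = 6.2922e-04 s/m.
sin θ_3 = p·V_3 = 6.2922e-04 × 662 = 0.4165.
θ_3 = arcsin 0.4165 = 24.62°.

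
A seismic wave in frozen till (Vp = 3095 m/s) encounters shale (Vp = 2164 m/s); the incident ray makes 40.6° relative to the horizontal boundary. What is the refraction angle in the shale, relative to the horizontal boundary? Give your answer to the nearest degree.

Angle from the normal: 90° − 40.6° = 49.4°.
Snell's law: sin θ₂ = (V₂/V₁)·sin θ₁ = (2164/3095)·sin 49.4° = 0.5309.
θ₂ = arcsin 0.5309 = 32.06° from the normal.
From the interface: 90° − 32.06° = 57.94°.

58°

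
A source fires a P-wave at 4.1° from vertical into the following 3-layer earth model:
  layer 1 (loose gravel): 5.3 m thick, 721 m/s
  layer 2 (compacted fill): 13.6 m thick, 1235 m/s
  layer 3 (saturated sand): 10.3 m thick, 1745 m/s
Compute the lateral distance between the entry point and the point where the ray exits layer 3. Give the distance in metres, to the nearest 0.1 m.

Ray parameter p = sin 4.1° / 721 m/s = 9.9164e-05 s/m.
Layer 1: θ = 4.10°; offset = 5.3·tan 4.10° = 0.380 m.
Layer 2: sin θ = p·1235 = 0.1225 → θ = 7.03°; offset = 13.6·tan 7.03° = 1.678 m.
Layer 3: sin θ = p·1745 = 0.1730 → θ = 9.96°; offset = 10.3·tan 9.96° = 1.810 m.
Total horizontal offset = 3.868 m.

3.9 m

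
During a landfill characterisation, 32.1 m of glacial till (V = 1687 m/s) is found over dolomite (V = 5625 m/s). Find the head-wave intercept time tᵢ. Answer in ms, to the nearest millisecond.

36 ms

tᵢ = 2h·√(V₂²−V₁²)/(V₁V₂).
√(V₂²−V₁²) = √(5625²−1687²) = 5366.1 m/s.
tᵢ = 2·32.1·5366.1/(1687·5625) = 0.03630 s.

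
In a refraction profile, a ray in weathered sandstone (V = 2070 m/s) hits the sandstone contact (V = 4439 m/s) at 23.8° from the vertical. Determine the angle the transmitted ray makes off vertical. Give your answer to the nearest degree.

Snell's law: sin θ₂ = (V₂/V₁)·sin θ₁ = (4439/2070)·sin 23.8° = 0.8654.
θ₂ = sin⁻¹(0.8654) = 59.93° (from vertical).

60°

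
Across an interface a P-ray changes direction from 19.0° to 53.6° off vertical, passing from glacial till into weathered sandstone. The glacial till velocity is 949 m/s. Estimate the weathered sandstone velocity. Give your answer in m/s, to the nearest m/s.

2346 m/s

Snell's law: sin 19.0°/V₁ = sin 53.6°/V₂.
V₂ = V₁·sin 53.6°/sin 19.0° = 949 × 2.4723 = 2346.19 m/s.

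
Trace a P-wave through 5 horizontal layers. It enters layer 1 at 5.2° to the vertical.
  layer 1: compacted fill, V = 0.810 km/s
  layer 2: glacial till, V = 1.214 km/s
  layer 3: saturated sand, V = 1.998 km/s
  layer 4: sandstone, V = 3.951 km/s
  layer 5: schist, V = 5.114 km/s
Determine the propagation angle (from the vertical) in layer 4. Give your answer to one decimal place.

Ray parameter p = sin 5.2° / 0.810 = 1.1189e-01 s/km.
sin θ_4 = p·V_4 = 1.1189e-01 × 3.951 = 0.4421.
θ_4 = arcsin 0.4421 = 26.24°.

26.2°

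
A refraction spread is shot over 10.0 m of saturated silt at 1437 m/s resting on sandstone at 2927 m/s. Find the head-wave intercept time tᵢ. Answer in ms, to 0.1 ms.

12.1 ms

θ_c = arcsin(V₁/V₂) = arcsin(1437/2927) = 29.40°; cos θ_c = 0.8712.
tᵢ = 2h·cos θ_c / V₁ = 2·10.0·0.8712 / 1437 = 0.01213 s.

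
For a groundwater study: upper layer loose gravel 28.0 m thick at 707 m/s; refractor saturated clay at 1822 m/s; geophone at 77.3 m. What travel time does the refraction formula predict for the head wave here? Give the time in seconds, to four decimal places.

t = x/V₂ + 2h·√(V₂²−V₁²)/(V₁V₂).
√(V₂²−V₁²) = √(1822²−707²) = 1679.2 m/s; delay term = 2·28.0·1679.2/(707·1822) = 0.07300 s.
t = 77.3/1822 + 0.07300 = 0.11543 s.

0.1154 s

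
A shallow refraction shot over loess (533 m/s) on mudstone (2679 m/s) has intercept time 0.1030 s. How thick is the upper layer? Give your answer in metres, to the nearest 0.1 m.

h = tᵢ·V₁·V₂ / (2·√(V₂²−V₁²)).
√(V₂²−V₁²) = √(2679² − 533²) = 2625.4 m/s.
h = 0.103 s × 533 × 2679 / (2 × 2625.4) = 28.01 m.

28.0 m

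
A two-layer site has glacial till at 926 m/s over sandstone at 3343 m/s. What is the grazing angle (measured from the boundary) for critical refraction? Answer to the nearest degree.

Critical incidence: sin θ_c = V₁/V₂ = 926/3343 = 0.2770.
θ_c = arcsin 0.2770 = 16.08°.
Measured from the interface: 90° − 16.08° = 73.92°.

74°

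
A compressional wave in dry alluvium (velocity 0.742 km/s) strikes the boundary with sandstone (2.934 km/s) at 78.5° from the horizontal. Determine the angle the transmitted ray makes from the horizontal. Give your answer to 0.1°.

38.0°

Angle from the normal: 90° − 78.5° = 11.5°.
Snell's law: sin θ₂ = (V₂/V₁)·sin θ₁ = (2.934/0.742)·sin 11.5° = 0.7883.
θ₂ = sin⁻¹(0.7883) = 52.03° (from vertical).
From the interface: 90° − 52.03° = 37.97°.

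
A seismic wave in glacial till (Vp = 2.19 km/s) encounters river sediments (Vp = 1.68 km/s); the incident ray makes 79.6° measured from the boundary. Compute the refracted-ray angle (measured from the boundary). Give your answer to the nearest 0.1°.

Convert to the normal: θ₁ = 90° − 79.6° = 10.4°.
sin θ₁/V₁ = sin θ₂/V₂ ⇒ sin θ₂ = 1.68·sin 10.4°/2.19 = 1.68·0.1805/2.19 = 0.1385.
θ₂ = arcsin 0.1385 = 7.96° from the normal.
From the interface: 90° − 7.96° = 82.04°.

82.0°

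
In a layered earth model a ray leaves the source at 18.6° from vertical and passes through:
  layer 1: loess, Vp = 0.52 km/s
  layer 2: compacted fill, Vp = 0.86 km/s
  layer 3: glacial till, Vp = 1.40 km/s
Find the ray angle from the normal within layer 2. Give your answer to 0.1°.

31.8°

Ray parameter p = sin 18.6° / 0.52 = 6.1338e-01 s/km.
sin θ_2 = p·V_2 = 6.1338e-01 × 0.86 = 0.5275.
θ_2 = arcsin 0.5275 = 31.84°.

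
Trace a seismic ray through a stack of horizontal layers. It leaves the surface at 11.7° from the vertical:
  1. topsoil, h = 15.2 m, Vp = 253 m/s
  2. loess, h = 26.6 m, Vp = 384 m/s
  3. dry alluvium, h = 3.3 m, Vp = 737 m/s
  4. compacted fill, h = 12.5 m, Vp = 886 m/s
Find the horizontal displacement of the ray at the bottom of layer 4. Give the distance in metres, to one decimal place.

26.8 m

p = sin θ₁/V₁ = sin 11.7°/253 = 8.0153e-04 s/m is conserved through the stack.
Layer 1: θ = 11.70°; offset = 15.2·tan 11.70° = 3.148 m.
Layer 2: sin θ = p·384 = 0.3078 → θ = 17.93°; offset = 26.6·tan 17.93° = 8.605 m.
Layer 3: sin θ = p·737 = 0.5907 → θ = 36.21°; offset = 3.3·tan 36.21° = 2.416 m.
Layer 4: sin θ = p·886 = 0.7102 → θ = 45.25°; offset = 12.5·tan 45.25° = 12.609 m.
Summing the layer offsets gives 26.777 m.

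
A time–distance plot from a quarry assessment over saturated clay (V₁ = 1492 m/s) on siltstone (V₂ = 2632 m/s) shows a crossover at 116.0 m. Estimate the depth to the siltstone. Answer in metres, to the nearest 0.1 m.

x_cross = 2h·√((V₂+V₁)/(V₂−V₁)) → h = x_cross / (2·√((V₂+V₁)/(V₂−V₁))).
√((V₂+V₁)/(V₂−V₁)) = √((2632+1492)/(2632−1492)) = 1.9020.
h = 116.0 / (2·1.9020) = 30.49 m.

30.5 m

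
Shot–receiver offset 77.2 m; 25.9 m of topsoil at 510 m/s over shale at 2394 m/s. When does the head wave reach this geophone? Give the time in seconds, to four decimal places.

θ_c = arcsin(V₁/V₂) = arcsin(510/2394) = 12.30°, cos θ_c = 0.9770.
Intercept time tᵢ = 2h cos θ_c / V₁ = 2·25.9·0.9770/510 = 0.09924 s.
t = x/V₂ + tᵢ = 77.2/2394 + 0.09924 = 0.13148 s.

0.1315 s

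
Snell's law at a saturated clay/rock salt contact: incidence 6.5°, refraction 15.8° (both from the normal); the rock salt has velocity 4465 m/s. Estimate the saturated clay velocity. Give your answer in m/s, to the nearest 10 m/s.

1860 m/s

sin 6.5° = 0.1132; sin 15.8° = 0.2723.
V₁ = V₂·(sin θ₁/sin θ₂) = 4465·(0.1132/0.2723) = 1856.37 m/s.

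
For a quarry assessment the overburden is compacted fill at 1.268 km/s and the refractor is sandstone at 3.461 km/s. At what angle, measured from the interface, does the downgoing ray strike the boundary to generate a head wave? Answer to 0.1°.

68.5°

At critical incidence the refracted ray runs along the interface (θ₂ = 90°), so sin θ_c = V₁/V₂.
θ_c = arcsin(1.268/3.461) = arcsin 0.3664 = 21.49°.
Measured from the interface: 90° − 21.49° = 68.51°.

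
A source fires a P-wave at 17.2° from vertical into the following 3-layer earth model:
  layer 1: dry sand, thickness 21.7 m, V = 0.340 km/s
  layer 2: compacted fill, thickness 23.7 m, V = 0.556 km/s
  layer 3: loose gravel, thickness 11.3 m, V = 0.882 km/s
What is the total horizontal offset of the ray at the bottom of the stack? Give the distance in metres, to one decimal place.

p = sin θ₁/V₁ = sin 17.2°/0.340 = 8.6973e-01 s/km is conserved through the stack.
Layer 1: θ = 17.20°; offset = 21.7·tan 17.20° = 6.717 m.
Layer 2: sin θ = p·0.556 = 0.4836 → θ = 28.92°; offset = 23.7·tan 28.92° = 13.093 m.
Layer 3: sin θ = p·0.882 = 0.7671 → θ = 50.09°; offset = 11.3·tan 50.09° = 13.512 m.
Σ offsets = 33.322 m.

33.3 m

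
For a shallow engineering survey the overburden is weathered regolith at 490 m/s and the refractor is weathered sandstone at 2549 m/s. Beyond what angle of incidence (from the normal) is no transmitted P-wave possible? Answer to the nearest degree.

Critical incidence: sin θ_c = V₁/V₂ = 490/2549 = 0.1922.
θ_c = arcsin 0.1922 = 11.08°.

11°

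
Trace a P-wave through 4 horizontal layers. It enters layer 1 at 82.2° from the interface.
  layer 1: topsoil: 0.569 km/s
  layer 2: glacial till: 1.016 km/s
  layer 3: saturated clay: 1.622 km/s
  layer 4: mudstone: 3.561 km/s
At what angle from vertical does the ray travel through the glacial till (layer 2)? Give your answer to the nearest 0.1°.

From the normal: θ₁ = 90° − 82.2° = 7.8°.
Snell's law across each interface conserves sin θ / V, so sin θ_2 = V_2·sin θ₁/V₁.
sin θ_2 = 1.016 × sin 7.8° / 0.569 = 0.2423.
θ_2 = 14.02° from the vertical.

14.0°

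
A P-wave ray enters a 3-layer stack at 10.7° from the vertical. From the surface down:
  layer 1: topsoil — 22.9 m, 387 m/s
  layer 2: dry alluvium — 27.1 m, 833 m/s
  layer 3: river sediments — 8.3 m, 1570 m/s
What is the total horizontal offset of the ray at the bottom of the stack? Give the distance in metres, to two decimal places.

p = sin θ₁/V₁ = sin 10.7°/387 = 4.7976e-04 s/m is conserved through the stack.
Layer 1: θ = 10.70°; offset = 22.9·tan 10.70° = 4.3270 m.
Layer 2: sin θ = p·833 = 0.3996 → θ = 23.56°; offset = 27.1·tan 23.56° = 11.8147 m.
Layer 3: sin θ = p·1570 = 0.7532 → θ = 48.87°; offset = 8.3·tan 48.87° = 9.5045 m.
Summing the layer offsets gives 25.6462 m.

25.65 m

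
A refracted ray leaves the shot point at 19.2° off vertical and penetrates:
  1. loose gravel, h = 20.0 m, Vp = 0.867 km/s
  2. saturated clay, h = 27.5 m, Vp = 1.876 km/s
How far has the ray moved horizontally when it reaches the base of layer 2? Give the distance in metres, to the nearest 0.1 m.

Ray parameter p = sin 19.2° / 0.867 km/s = 3.7932e-01 s/km.
Layer 1: θ = 19.20°; offset = 20.0·tan 19.20° = 6.965 m.
Layer 2: sin θ = p·1.876 = 0.7116 → θ = 45.36°; offset = 27.5·tan 45.36° = 27.853 m.
Σ offsets = 34.817 m.

34.8 m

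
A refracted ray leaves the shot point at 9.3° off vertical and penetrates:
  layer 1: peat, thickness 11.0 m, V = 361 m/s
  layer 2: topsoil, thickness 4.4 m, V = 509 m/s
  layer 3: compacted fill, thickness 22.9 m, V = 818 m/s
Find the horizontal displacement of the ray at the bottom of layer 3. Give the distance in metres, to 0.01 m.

11.84 m

Ray parameter p = sin 9.3° / 361 m/s = 4.4766e-04 s/m.
Layer 1: θ = 9.30°; offset = 11.0·tan 9.30° = 1.8013 m.
Layer 2: sin θ = p·509 = 0.2279 → θ = 13.17°; offset = 4.4·tan 13.17° = 1.0297 m.
Layer 3: sin θ = p·818 = 0.3662 → θ = 21.48°; offset = 22.9·tan 21.48° = 9.0115 m.
Summing the layer offsets gives 11.8425 m.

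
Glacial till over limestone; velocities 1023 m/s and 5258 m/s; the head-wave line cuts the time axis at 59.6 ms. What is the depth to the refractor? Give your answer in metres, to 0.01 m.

31.08 m

θ_c = arcsin(1023/5258) = 11.22°; cos θ_c = 0.9809.
tᵢ = 2h cos θ_c/V₁ ⇒ h = tᵢ·V₁/(2 cos θ_c) = 0.0596·1023/(2·0.9809) = 31.08 m.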